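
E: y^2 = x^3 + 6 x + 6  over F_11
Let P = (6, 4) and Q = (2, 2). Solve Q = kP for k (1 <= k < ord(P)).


Enumerate multiples of P until we hit Q = (2, 2):
  1P = (6, 4)
  2P = (2, 9)
  3P = (8, 4)
  4P = (8, 7)
  5P = (2, 2)
Match found at i = 5.

k = 5


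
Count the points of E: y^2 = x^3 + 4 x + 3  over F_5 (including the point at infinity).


For each x in F_5, count y with y^2 = x^3 + 4 x + 3 mod 5:
  x = 2: RHS = 4, y in [2, 3]  -> 2 point(s)
Affine points: 2. Add the point at infinity: total = 3.

#E(F_5) = 3


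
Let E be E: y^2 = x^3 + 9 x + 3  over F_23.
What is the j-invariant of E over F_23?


Delta = -16(4 a^3 + 27 b^2) mod 23 = 10
-1728 * (4 a)^3 = -1728 * (4*9)^3 mod 23 = 10
j = 10 * 10^(-1) mod 23 = 1

j = 1 (mod 23)


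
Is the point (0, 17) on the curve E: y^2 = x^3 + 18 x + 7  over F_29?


Check whether y^2 = x^3 + 18 x + 7 (mod 29) for (x, y) = (0, 17).
LHS: y^2 = 17^2 mod 29 = 28
RHS: x^3 + 18 x + 7 = 0^3 + 18*0 + 7 mod 29 = 7
LHS != RHS

No, not on the curve


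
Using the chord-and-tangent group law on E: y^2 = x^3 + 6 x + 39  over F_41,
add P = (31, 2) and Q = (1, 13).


P != Q, so use the chord formula.
s = (y2 - y1) / (x2 - x1) = (11) / (11) mod 41 = 1
x3 = s^2 - x1 - x2 mod 41 = 1^2 - 31 - 1 = 10
y3 = s (x1 - x3) - y1 mod 41 = 1 * (31 - 10) - 2 = 19

P + Q = (10, 19)


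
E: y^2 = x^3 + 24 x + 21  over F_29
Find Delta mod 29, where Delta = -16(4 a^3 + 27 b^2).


4 a^3 + 27 b^2 = 4*24^3 + 27*21^2 = 55296 + 11907 = 67203
Delta = -16 * (67203) = -1075248
Delta mod 29 = 14

Delta = 14 (mod 29)


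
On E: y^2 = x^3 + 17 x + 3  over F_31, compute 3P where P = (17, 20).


k = 3 = 11_2 (binary, LSB first: 11)
Double-and-add from P = (17, 20):
  bit 0 = 1: acc = O + (17, 20) = (17, 20)
  bit 1 = 1: acc = (17, 20) + (17, 11) = O

3P = O


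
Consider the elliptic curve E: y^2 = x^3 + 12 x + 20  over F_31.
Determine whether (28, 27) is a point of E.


Check whether y^2 = x^3 + 12 x + 20 (mod 31) for (x, y) = (28, 27).
LHS: y^2 = 27^2 mod 31 = 16
RHS: x^3 + 12 x + 20 = 28^3 + 12*28 + 20 mod 31 = 19
LHS != RHS

No, not on the curve


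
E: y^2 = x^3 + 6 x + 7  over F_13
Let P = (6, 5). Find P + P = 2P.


Doubling: s = (3 x1^2 + a) / (2 y1)
s = (3*6^2 + 6) / (2*5) mod 13 = 1
x3 = s^2 - 2 x1 mod 13 = 1^2 - 2*6 = 2
y3 = s (x1 - x3) - y1 mod 13 = 1 * (6 - 2) - 5 = 12

2P = (2, 12)


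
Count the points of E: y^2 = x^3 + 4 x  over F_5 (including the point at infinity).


For each x in F_5, count y with y^2 = x^3 + 4 x + 0 mod 5:
  x = 0: RHS = 0, y in [0]  -> 1 point(s)
  x = 1: RHS = 0, y in [0]  -> 1 point(s)
  x = 2: RHS = 1, y in [1, 4]  -> 2 point(s)
  x = 3: RHS = 4, y in [2, 3]  -> 2 point(s)
  x = 4: RHS = 0, y in [0]  -> 1 point(s)
Affine points: 7. Add the point at infinity: total = 8.

#E(F_5) = 8


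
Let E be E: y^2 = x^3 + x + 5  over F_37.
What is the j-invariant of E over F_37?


Delta = -16(4 a^3 + 27 b^2) mod 37 = 14
-1728 * (4 a)^3 = -1728 * (4*1)^3 mod 37 = 1
j = 1 * 14^(-1) mod 37 = 8

j = 8 (mod 37)


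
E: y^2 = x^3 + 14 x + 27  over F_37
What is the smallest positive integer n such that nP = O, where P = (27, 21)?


Compute successive multiples of P until we hit O:
  1P = (27, 21)
  2P = (30, 20)
  3P = (13, 36)
  4P = (4, 31)
  5P = (5, 0)
  6P = (4, 6)
  7P = (13, 1)
  8P = (30, 17)
  ... (continuing to 10P)
  10P = O

ord(P) = 10


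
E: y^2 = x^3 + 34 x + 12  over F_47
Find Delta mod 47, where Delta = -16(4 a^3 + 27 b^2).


4 a^3 + 27 b^2 = 4*34^3 + 27*12^2 = 157216 + 3888 = 161104
Delta = -16 * (161104) = -2577664
Delta mod 47 = 4

Delta = 4 (mod 47)


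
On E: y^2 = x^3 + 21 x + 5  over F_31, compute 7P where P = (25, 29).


k = 7 = 111_2 (binary, LSB first: 111)
Double-and-add from P = (25, 29):
  bit 0 = 1: acc = O + (25, 29) = (25, 29)
  bit 1 = 1: acc = (25, 29) + (0, 25) = (3, 8)
  bit 2 = 1: acc = (3, 8) + (5, 7) = (0, 6)

7P = (0, 6)


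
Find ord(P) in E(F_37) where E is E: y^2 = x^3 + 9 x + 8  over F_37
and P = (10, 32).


Compute successive multiples of P until we hit O:
  1P = (10, 32)
  2P = (5, 17)
  3P = (31, 16)
  4P = (34, 18)
  5P = (27, 18)
  6P = (9, 2)
  7P = (30, 34)
  8P = (7, 9)
  ... (continuing to 40P)
  40P = O

ord(P) = 40


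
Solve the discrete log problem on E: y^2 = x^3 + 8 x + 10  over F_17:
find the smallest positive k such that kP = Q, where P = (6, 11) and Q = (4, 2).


Enumerate multiples of P until we hit Q = (4, 2):
  1P = (6, 11)
  2P = (4, 15)
  3P = (11, 16)
  4P = (1, 11)
  5P = (10, 6)
  6P = (10, 11)
  7P = (1, 6)
  8P = (11, 1)
  9P = (4, 2)
Match found at i = 9.

k = 9


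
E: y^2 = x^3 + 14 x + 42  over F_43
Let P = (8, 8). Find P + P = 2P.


Doubling: s = (3 x1^2 + a) / (2 y1)
s = (3*8^2 + 14) / (2*8) mod 43 = 29
x3 = s^2 - 2 x1 mod 43 = 29^2 - 2*8 = 8
y3 = s (x1 - x3) - y1 mod 43 = 29 * (8 - 8) - 8 = 35

2P = (8, 35)


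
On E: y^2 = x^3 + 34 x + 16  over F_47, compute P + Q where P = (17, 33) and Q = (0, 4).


P != Q, so use the chord formula.
s = (y2 - y1) / (x2 - x1) = (18) / (30) mod 47 = 10
x3 = s^2 - x1 - x2 mod 47 = 10^2 - 17 - 0 = 36
y3 = s (x1 - x3) - y1 mod 47 = 10 * (17 - 36) - 33 = 12

P + Q = (36, 12)


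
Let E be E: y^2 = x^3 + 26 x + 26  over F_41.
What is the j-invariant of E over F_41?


Delta = -16(4 a^3 + 27 b^2) mod 41 = 23
-1728 * (4 a)^3 = -1728 * (4*26)^3 mod 41 = 31
j = 31 * 23^(-1) mod 41 = 37

j = 37 (mod 41)


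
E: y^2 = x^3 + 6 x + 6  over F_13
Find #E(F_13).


For each x in F_13, count y with y^2 = x^3 + 6 x + 6 mod 13:
  x = 1: RHS = 0, y in [0]  -> 1 point(s)
  x = 2: RHS = 0, y in [0]  -> 1 point(s)
  x = 3: RHS = 12, y in [5, 8]  -> 2 point(s)
  x = 4: RHS = 3, y in [4, 9]  -> 2 point(s)
  x = 7: RHS = 1, y in [1, 12]  -> 2 point(s)
  x = 9: RHS = 9, y in [3, 10]  -> 2 point(s)
  x = 10: RHS = 0, y in [0]  -> 1 point(s)
  x = 11: RHS = 12, y in [5, 8]  -> 2 point(s)
  x = 12: RHS = 12, y in [5, 8]  -> 2 point(s)
Affine points: 15. Add the point at infinity: total = 16.

#E(F_13) = 16


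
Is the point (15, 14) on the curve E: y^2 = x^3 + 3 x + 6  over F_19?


Check whether y^2 = x^3 + 3 x + 6 (mod 19) for (x, y) = (15, 14).
LHS: y^2 = 14^2 mod 19 = 6
RHS: x^3 + 3 x + 6 = 15^3 + 3*15 + 6 mod 19 = 6
LHS = RHS

Yes, on the curve


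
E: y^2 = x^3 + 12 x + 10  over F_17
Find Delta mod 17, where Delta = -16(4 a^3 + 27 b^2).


4 a^3 + 27 b^2 = 4*12^3 + 27*10^2 = 6912 + 2700 = 9612
Delta = -16 * (9612) = -153792
Delta mod 17 = 7

Delta = 7 (mod 17)


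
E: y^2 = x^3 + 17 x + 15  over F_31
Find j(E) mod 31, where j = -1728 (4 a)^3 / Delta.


Delta = -16(4 a^3 + 27 b^2) mod 31 = 17
-1728 * (4 a)^3 = -1728 * (4*17)^3 mod 31 = 23
j = 23 * 17^(-1) mod 31 = 5

j = 5 (mod 31)


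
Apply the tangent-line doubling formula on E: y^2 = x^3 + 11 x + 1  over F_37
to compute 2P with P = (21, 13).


Doubling: s = (3 x1^2 + a) / (2 y1)
s = (3*21^2 + 11) / (2*13) mod 37 = 20
x3 = s^2 - 2 x1 mod 37 = 20^2 - 2*21 = 25
y3 = s (x1 - x3) - y1 mod 37 = 20 * (21 - 25) - 13 = 18

2P = (25, 18)


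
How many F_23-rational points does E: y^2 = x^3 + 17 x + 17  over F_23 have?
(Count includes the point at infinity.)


For each x in F_23, count y with y^2 = x^3 + 17 x + 17 mod 23:
  x = 1: RHS = 12, y in [9, 14]  -> 2 point(s)
  x = 2: RHS = 13, y in [6, 17]  -> 2 point(s)
  x = 3: RHS = 3, y in [7, 16]  -> 2 point(s)
  x = 6: RHS = 13, y in [6, 17]  -> 2 point(s)
  x = 9: RHS = 2, y in [5, 18]  -> 2 point(s)
  x = 14: RHS = 9, y in [3, 20]  -> 2 point(s)
  x = 15: RHS = 13, y in [6, 17]  -> 2 point(s)
  x = 19: RHS = 0, y in [0]  -> 1 point(s)
  x = 20: RHS = 8, y in [10, 13]  -> 2 point(s)
Affine points: 17. Add the point at infinity: total = 18.

#E(F_23) = 18


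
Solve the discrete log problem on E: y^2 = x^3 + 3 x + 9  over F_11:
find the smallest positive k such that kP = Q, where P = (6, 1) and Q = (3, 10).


Enumerate multiples of P until we hit Q = (3, 10):
  1P = (6, 1)
  2P = (2, 1)
  3P = (3, 10)
Match found at i = 3.

k = 3


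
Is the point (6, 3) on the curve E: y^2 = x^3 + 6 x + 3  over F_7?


Check whether y^2 = x^3 + 6 x + 3 (mod 7) for (x, y) = (6, 3).
LHS: y^2 = 3^2 mod 7 = 2
RHS: x^3 + 6 x + 3 = 6^3 + 6*6 + 3 mod 7 = 3
LHS != RHS

No, not on the curve


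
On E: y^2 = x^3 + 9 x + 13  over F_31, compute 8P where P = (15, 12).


k = 8 = 1000_2 (binary, LSB first: 0001)
Double-and-add from P = (15, 12):
  bit 0 = 0: acc unchanged = O
  bit 1 = 0: acc unchanged = O
  bit 2 = 0: acc unchanged = O
  bit 3 = 1: acc = O + (15, 19) = (15, 19)

8P = (15, 19)


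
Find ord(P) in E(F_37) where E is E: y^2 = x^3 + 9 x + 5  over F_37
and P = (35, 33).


Compute successive multiples of P until we hit O:
  1P = (35, 33)
  2P = (8, 21)
  3P = (28, 3)
  4P = (12, 18)
  5P = (34, 32)
  6P = (6, 33)
  7P = (33, 4)
  8P = (22, 26)
  ... (continuing to 34P)
  34P = O

ord(P) = 34


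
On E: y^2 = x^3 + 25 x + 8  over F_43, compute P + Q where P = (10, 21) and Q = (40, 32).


P != Q, so use the chord formula.
s = (y2 - y1) / (x2 - x1) = (11) / (30) mod 43 = 19
x3 = s^2 - x1 - x2 mod 43 = 19^2 - 10 - 40 = 10
y3 = s (x1 - x3) - y1 mod 43 = 19 * (10 - 10) - 21 = 22

P + Q = (10, 22)


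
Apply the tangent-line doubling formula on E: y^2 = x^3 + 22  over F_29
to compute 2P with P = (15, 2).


Doubling: s = (3 x1^2 + a) / (2 y1)
s = (3*15^2 + 0) / (2*2) mod 29 = 2
x3 = s^2 - 2 x1 mod 29 = 2^2 - 2*15 = 3
y3 = s (x1 - x3) - y1 mod 29 = 2 * (15 - 3) - 2 = 22

2P = (3, 22)


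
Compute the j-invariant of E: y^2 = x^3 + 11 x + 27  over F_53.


Delta = -16(4 a^3 + 27 b^2) mod 53 = 38
-1728 * (4 a)^3 = -1728 * (4*11)^3 mod 53 = 8
j = 8 * 38^(-1) mod 53 = 3

j = 3 (mod 53)


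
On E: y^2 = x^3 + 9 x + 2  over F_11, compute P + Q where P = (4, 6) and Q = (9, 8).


P != Q, so use the chord formula.
s = (y2 - y1) / (x2 - x1) = (2) / (5) mod 11 = 7
x3 = s^2 - x1 - x2 mod 11 = 7^2 - 4 - 9 = 3
y3 = s (x1 - x3) - y1 mod 11 = 7 * (4 - 3) - 6 = 1

P + Q = (3, 1)


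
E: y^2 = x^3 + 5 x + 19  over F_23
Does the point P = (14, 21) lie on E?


Check whether y^2 = x^3 + 5 x + 19 (mod 23) for (x, y) = (14, 21).
LHS: y^2 = 21^2 mod 23 = 4
RHS: x^3 + 5 x + 19 = 14^3 + 5*14 + 19 mod 23 = 4
LHS = RHS

Yes, on the curve


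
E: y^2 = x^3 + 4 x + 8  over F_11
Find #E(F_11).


For each x in F_11, count y with y^2 = x^3 + 4 x + 8 mod 11:
  x = 3: RHS = 3, y in [5, 6]  -> 2 point(s)
  x = 4: RHS = 0, y in [0]  -> 1 point(s)
  x = 7: RHS = 5, y in [4, 7]  -> 2 point(s)
  x = 9: RHS = 3, y in [5, 6]  -> 2 point(s)
  x = 10: RHS = 3, y in [5, 6]  -> 2 point(s)
Affine points: 9. Add the point at infinity: total = 10.

#E(F_11) = 10


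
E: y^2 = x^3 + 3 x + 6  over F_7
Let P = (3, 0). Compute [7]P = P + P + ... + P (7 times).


k = 7 = 111_2 (binary, LSB first: 111)
Double-and-add from P = (3, 0):
  bit 0 = 1: acc = O + (3, 0) = (3, 0)
  bit 1 = 1: acc = (3, 0) + O = (3, 0)
  bit 2 = 1: acc = (3, 0) + O = (3, 0)

7P = (3, 0)


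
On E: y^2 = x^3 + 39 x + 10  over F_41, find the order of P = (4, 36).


Compute successive multiples of P until we hit O:
  1P = (4, 36)
  2P = (23, 35)
  3P = (19, 36)
  4P = (18, 5)
  5P = (17, 25)
  6P = (36, 10)
  7P = (22, 35)
  8P = (25, 13)
  ... (continuing to 23P)
  23P = O

ord(P) = 23


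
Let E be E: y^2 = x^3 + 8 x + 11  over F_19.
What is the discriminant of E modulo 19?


4 a^3 + 27 b^2 = 4*8^3 + 27*11^2 = 2048 + 3267 = 5315
Delta = -16 * (5315) = -85040
Delta mod 19 = 4

Delta = 4 (mod 19)


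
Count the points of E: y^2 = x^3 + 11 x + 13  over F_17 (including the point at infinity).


For each x in F_17, count y with y^2 = x^3 + 11 x + 13 mod 17:
  x = 0: RHS = 13, y in [8, 9]  -> 2 point(s)
  x = 1: RHS = 8, y in [5, 12]  -> 2 point(s)
  x = 2: RHS = 9, y in [3, 14]  -> 2 point(s)
  x = 4: RHS = 2, y in [6, 11]  -> 2 point(s)
  x = 7: RHS = 8, y in [5, 12]  -> 2 point(s)
  x = 8: RHS = 1, y in [1, 16]  -> 2 point(s)
  x = 9: RHS = 8, y in [5, 12]  -> 2 point(s)
  x = 10: RHS = 1, y in [1, 16]  -> 2 point(s)
  x = 14: RHS = 4, y in [2, 15]  -> 2 point(s)
  x = 15: RHS = 0, y in [0]  -> 1 point(s)
  x = 16: RHS = 1, y in [1, 16]  -> 2 point(s)
Affine points: 21. Add the point at infinity: total = 22.

#E(F_17) = 22


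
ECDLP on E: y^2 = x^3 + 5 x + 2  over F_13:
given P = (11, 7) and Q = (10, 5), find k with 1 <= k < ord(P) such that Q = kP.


Enumerate multiples of P until we hit Q = (10, 5):
  1P = (11, 7)
  2P = (7, 9)
  3P = (5, 3)
  4P = (9, 3)
  5P = (10, 8)
  6P = (6, 1)
  7P = (12, 10)
  8P = (12, 3)
  9P = (6, 12)
  10P = (10, 5)
Match found at i = 10.

k = 10


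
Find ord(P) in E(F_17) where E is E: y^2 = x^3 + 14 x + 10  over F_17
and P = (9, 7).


Compute successive multiples of P until we hit O:
  1P = (9, 7)
  2P = (7, 3)
  3P = (5, 1)
  4P = (1, 5)
  5P = (6, 15)
  6P = (11, 4)
  7P = (12, 6)
  8P = (15, 12)
  ... (continuing to 21P)
  21P = O

ord(P) = 21


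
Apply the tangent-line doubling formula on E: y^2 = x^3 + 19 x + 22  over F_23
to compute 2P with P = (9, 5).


Doubling: s = (3 x1^2 + a) / (2 y1)
s = (3*9^2 + 19) / (2*5) mod 23 = 17
x3 = s^2 - 2 x1 mod 23 = 17^2 - 2*9 = 18
y3 = s (x1 - x3) - y1 mod 23 = 17 * (9 - 18) - 5 = 3

2P = (18, 3)


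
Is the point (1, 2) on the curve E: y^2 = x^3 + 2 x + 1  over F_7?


Check whether y^2 = x^3 + 2 x + 1 (mod 7) for (x, y) = (1, 2).
LHS: y^2 = 2^2 mod 7 = 4
RHS: x^3 + 2 x + 1 = 1^3 + 2*1 + 1 mod 7 = 4
LHS = RHS

Yes, on the curve


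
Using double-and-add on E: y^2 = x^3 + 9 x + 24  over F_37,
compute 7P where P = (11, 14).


k = 7 = 111_2 (binary, LSB first: 111)
Double-and-add from P = (11, 14):
  bit 0 = 1: acc = O + (11, 14) = (11, 14)
  bit 1 = 1: acc = (11, 14) + (5, 34) = (28, 18)
  bit 2 = 1: acc = (28, 18) + (1, 21) = (24, 35)

7P = (24, 35)


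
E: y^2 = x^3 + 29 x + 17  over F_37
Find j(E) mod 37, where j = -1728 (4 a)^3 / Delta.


Delta = -16(4 a^3 + 27 b^2) mod 37 = 13
-1728 * (4 a)^3 = -1728 * (4*29)^3 mod 37 = 6
j = 6 * 13^(-1) mod 37 = 9

j = 9 (mod 37)


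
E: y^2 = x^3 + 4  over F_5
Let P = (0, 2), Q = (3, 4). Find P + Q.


P != Q, so use the chord formula.
s = (y2 - y1) / (x2 - x1) = (2) / (3) mod 5 = 4
x3 = s^2 - x1 - x2 mod 5 = 4^2 - 0 - 3 = 3
y3 = s (x1 - x3) - y1 mod 5 = 4 * (0 - 3) - 2 = 1

P + Q = (3, 1)


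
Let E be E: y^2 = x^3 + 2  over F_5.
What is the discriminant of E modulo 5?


4 a^3 + 27 b^2 = 4*0^3 + 27*2^2 = 0 + 108 = 108
Delta = -16 * (108) = -1728
Delta mod 5 = 2

Delta = 2 (mod 5)


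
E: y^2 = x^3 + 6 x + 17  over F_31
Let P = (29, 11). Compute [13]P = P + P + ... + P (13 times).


k = 13 = 1101_2 (binary, LSB first: 1011)
Double-and-add from P = (29, 11):
  bit 0 = 1: acc = O + (29, 11) = (29, 11)
  bit 1 = 0: acc unchanged = (29, 11)
  bit 2 = 1: acc = (29, 11) + (12, 9) = (9, 26)
  bit 3 = 1: acc = (9, 26) + (17, 14) = (15, 14)

13P = (15, 14)


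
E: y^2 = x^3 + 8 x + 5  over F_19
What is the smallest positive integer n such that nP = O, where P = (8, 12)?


Compute successive multiples of P until we hit O:
  1P = (8, 12)
  2P = (7, 9)
  3P = (13, 11)
  4P = (14, 12)
  5P = (16, 7)
  6P = (4, 14)
  7P = (12, 9)
  8P = (15, 17)
  ... (continuing to 20P)
  20P = O

ord(P) = 20


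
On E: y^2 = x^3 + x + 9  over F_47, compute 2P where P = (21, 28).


Doubling: s = (3 x1^2 + a) / (2 y1)
s = (3*21^2 + 1) / (2*28) mod 47 = 27
x3 = s^2 - 2 x1 mod 47 = 27^2 - 2*21 = 29
y3 = s (x1 - x3) - y1 mod 47 = 27 * (21 - 29) - 28 = 38

2P = (29, 38)


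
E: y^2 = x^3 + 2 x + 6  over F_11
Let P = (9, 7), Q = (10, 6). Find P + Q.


P != Q, so use the chord formula.
s = (y2 - y1) / (x2 - x1) = (10) / (1) mod 11 = 10
x3 = s^2 - x1 - x2 mod 11 = 10^2 - 9 - 10 = 4
y3 = s (x1 - x3) - y1 mod 11 = 10 * (9 - 4) - 7 = 10

P + Q = (4, 10)


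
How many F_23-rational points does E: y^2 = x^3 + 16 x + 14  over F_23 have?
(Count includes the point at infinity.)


For each x in F_23, count y with y^2 = x^3 + 16 x + 14 mod 23:
  x = 1: RHS = 8, y in [10, 13]  -> 2 point(s)
  x = 2: RHS = 8, y in [10, 13]  -> 2 point(s)
  x = 4: RHS = 4, y in [2, 21]  -> 2 point(s)
  x = 5: RHS = 12, y in [9, 14]  -> 2 point(s)
  x = 6: RHS = 4, y in [2, 21]  -> 2 point(s)
  x = 7: RHS = 9, y in [3, 20]  -> 2 point(s)
  x = 9: RHS = 13, y in [6, 17]  -> 2 point(s)
  x = 10: RHS = 1, y in [1, 22]  -> 2 point(s)
  x = 11: RHS = 3, y in [7, 16]  -> 2 point(s)
  x = 12: RHS = 2, y in [5, 18]  -> 2 point(s)
  x = 13: RHS = 4, y in [2, 21]  -> 2 point(s)
  x = 15: RHS = 18, y in [8, 15]  -> 2 point(s)
  x = 17: RHS = 1, y in [1, 22]  -> 2 point(s)
  x = 18: RHS = 16, y in [4, 19]  -> 2 point(s)
  x = 19: RHS = 1, y in [1, 22]  -> 2 point(s)
  x = 20: RHS = 8, y in [10, 13]  -> 2 point(s)
Affine points: 32. Add the point at infinity: total = 33.

#E(F_23) = 33


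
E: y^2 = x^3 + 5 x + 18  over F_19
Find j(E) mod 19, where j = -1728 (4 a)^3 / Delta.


Delta = -16(4 a^3 + 27 b^2) mod 19 = 4
-1728 * (4 a)^3 = -1728 * (4*5)^3 mod 19 = 1
j = 1 * 4^(-1) mod 19 = 5

j = 5 (mod 19)


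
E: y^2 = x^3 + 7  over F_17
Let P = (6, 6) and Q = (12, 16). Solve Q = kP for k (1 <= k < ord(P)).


Enumerate multiples of P until we hit Q = (12, 16):
  1P = (6, 6)
  2P = (1, 5)
  3P = (8, 14)
  4P = (2, 10)
  5P = (10, 15)
  6P = (5, 9)
  7P = (15, 4)
  8P = (12, 1)
  9P = (3, 0)
  10P = (12, 16)
Match found at i = 10.

k = 10


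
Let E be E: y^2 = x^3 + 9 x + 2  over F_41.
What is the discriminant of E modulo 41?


4 a^3 + 27 b^2 = 4*9^3 + 27*2^2 = 2916 + 108 = 3024
Delta = -16 * (3024) = -48384
Delta mod 41 = 37

Delta = 37 (mod 41)


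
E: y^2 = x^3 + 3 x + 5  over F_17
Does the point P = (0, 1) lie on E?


Check whether y^2 = x^3 + 3 x + 5 (mod 17) for (x, y) = (0, 1).
LHS: y^2 = 1^2 mod 17 = 1
RHS: x^3 + 3 x + 5 = 0^3 + 3*0 + 5 mod 17 = 5
LHS != RHS

No, not on the curve


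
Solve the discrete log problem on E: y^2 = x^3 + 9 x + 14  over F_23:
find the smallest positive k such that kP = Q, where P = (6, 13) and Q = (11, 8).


Enumerate multiples of P until we hit Q = (11, 8):
  1P = (6, 13)
  2P = (14, 20)
  3P = (7, 12)
  4P = (11, 15)
  5P = (8, 0)
  6P = (11, 8)
Match found at i = 6.

k = 6


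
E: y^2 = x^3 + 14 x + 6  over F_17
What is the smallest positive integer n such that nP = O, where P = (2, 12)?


Compute successive multiples of P until we hit O:
  1P = (2, 12)
  2P = (15, 15)
  3P = (8, 1)
  4P = (8, 16)
  5P = (15, 2)
  6P = (2, 5)
  7P = O

ord(P) = 7


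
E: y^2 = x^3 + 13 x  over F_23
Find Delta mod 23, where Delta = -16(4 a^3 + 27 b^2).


4 a^3 + 27 b^2 = 4*13^3 + 27*0^2 = 8788 + 0 = 8788
Delta = -16 * (8788) = -140608
Delta mod 23 = 14

Delta = 14 (mod 23)


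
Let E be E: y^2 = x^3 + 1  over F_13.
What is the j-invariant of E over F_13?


Delta = -16(4 a^3 + 27 b^2) mod 13 = 10
-1728 * (4 a)^3 = -1728 * (4*0)^3 mod 13 = 0
j = 0 * 10^(-1) mod 13 = 0

j = 0 (mod 13)


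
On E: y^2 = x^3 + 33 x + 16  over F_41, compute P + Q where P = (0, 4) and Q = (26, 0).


P != Q, so use the chord formula.
s = (y2 - y1) / (x2 - x1) = (37) / (26) mod 41 = 3
x3 = s^2 - x1 - x2 mod 41 = 3^2 - 0 - 26 = 24
y3 = s (x1 - x3) - y1 mod 41 = 3 * (0 - 24) - 4 = 6

P + Q = (24, 6)


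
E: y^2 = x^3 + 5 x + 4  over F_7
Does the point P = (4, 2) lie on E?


Check whether y^2 = x^3 + 5 x + 4 (mod 7) for (x, y) = (4, 2).
LHS: y^2 = 2^2 mod 7 = 4
RHS: x^3 + 5 x + 4 = 4^3 + 5*4 + 4 mod 7 = 4
LHS = RHS

Yes, on the curve


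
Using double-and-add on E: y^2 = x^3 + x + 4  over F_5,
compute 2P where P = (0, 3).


k = 2 = 10_2 (binary, LSB first: 01)
Double-and-add from P = (0, 3):
  bit 0 = 0: acc unchanged = O
  bit 1 = 1: acc = O + (1, 1) = (1, 1)

2P = (1, 1)


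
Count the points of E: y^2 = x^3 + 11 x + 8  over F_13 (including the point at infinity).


For each x in F_13, count y with y^2 = x^3 + 11 x + 8 mod 13:
  x = 2: RHS = 12, y in [5, 8]  -> 2 point(s)
  x = 3: RHS = 3, y in [4, 9]  -> 2 point(s)
  x = 4: RHS = 12, y in [5, 8]  -> 2 point(s)
  x = 6: RHS = 4, y in [2, 11]  -> 2 point(s)
  x = 7: RHS = 12, y in [5, 8]  -> 2 point(s)
  x = 8: RHS = 10, y in [6, 7]  -> 2 point(s)
  x = 9: RHS = 4, y in [2, 11]  -> 2 point(s)
  x = 10: RHS = 0, y in [0]  -> 1 point(s)
  x = 11: RHS = 4, y in [2, 11]  -> 2 point(s)
  x = 12: RHS = 9, y in [3, 10]  -> 2 point(s)
Affine points: 19. Add the point at infinity: total = 20.

#E(F_13) = 20


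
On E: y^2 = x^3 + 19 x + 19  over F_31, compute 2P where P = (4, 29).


Doubling: s = (3 x1^2 + a) / (2 y1)
s = (3*4^2 + 19) / (2*29) mod 31 = 22
x3 = s^2 - 2 x1 mod 31 = 22^2 - 2*4 = 11
y3 = s (x1 - x3) - y1 mod 31 = 22 * (4 - 11) - 29 = 3

2P = (11, 3)


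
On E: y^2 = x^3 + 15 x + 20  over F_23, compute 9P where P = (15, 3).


k = 9 = 1001_2 (binary, LSB first: 1001)
Double-and-add from P = (15, 3):
  bit 0 = 1: acc = O + (15, 3) = (15, 3)
  bit 1 = 0: acc unchanged = (15, 3)
  bit 2 = 0: acc unchanged = (15, 3)
  bit 3 = 1: acc = (15, 3) + (4, 11) = (7, 10)

9P = (7, 10)


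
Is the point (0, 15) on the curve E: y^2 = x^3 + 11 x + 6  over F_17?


Check whether y^2 = x^3 + 11 x + 6 (mod 17) for (x, y) = (0, 15).
LHS: y^2 = 15^2 mod 17 = 4
RHS: x^3 + 11 x + 6 = 0^3 + 11*0 + 6 mod 17 = 6
LHS != RHS

No, not on the curve


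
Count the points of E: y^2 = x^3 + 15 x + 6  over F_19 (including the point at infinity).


For each x in F_19, count y with y^2 = x^3 + 15 x + 6 mod 19:
  x = 0: RHS = 6, y in [5, 14]  -> 2 point(s)
  x = 2: RHS = 6, y in [5, 14]  -> 2 point(s)
  x = 4: RHS = 16, y in [4, 15]  -> 2 point(s)
  x = 5: RHS = 16, y in [4, 15]  -> 2 point(s)
  x = 7: RHS = 17, y in [6, 13]  -> 2 point(s)
  x = 8: RHS = 11, y in [7, 12]  -> 2 point(s)
  x = 10: RHS = 16, y in [4, 15]  -> 2 point(s)
  x = 11: RHS = 1, y in [1, 18]  -> 2 point(s)
  x = 13: RHS = 4, y in [2, 17]  -> 2 point(s)
  x = 17: RHS = 6, y in [5, 14]  -> 2 point(s)
  x = 18: RHS = 9, y in [3, 16]  -> 2 point(s)
Affine points: 22. Add the point at infinity: total = 23.

#E(F_19) = 23


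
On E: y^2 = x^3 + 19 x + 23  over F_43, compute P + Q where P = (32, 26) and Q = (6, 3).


P != Q, so use the chord formula.
s = (y2 - y1) / (x2 - x1) = (20) / (17) mod 43 = 29
x3 = s^2 - x1 - x2 mod 43 = 29^2 - 32 - 6 = 29
y3 = s (x1 - x3) - y1 mod 43 = 29 * (32 - 29) - 26 = 18

P + Q = (29, 18)


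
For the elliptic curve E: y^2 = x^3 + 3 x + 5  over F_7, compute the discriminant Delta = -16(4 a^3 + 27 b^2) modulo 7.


4 a^3 + 27 b^2 = 4*3^3 + 27*5^2 = 108 + 675 = 783
Delta = -16 * (783) = -12528
Delta mod 7 = 2

Delta = 2 (mod 7)


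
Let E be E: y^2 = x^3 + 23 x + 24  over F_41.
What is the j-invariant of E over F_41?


Delta = -16(4 a^3 + 27 b^2) mod 41 = 22
-1728 * (4 a)^3 = -1728 * (4*23)^3 mod 41 = 27
j = 27 * 22^(-1) mod 41 = 18

j = 18 (mod 41)


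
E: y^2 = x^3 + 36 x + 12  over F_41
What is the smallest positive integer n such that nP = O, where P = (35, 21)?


Compute successive multiples of P until we hit O:
  1P = (35, 21)
  2P = (2, 16)
  3P = (14, 12)
  4P = (29, 5)
  5P = (16, 16)
  6P = (33, 27)
  7P = (23, 25)
  8P = (15, 27)
  ... (continuing to 46P)
  46P = O

ord(P) = 46


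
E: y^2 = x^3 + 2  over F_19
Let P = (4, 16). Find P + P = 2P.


Doubling: s = (3 x1^2 + a) / (2 y1)
s = (3*4^2 + 0) / (2*16) mod 19 = 11
x3 = s^2 - 2 x1 mod 19 = 11^2 - 2*4 = 18
y3 = s (x1 - x3) - y1 mod 19 = 11 * (4 - 18) - 16 = 1

2P = (18, 1)


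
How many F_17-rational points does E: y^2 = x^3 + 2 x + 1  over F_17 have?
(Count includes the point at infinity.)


For each x in F_17, count y with y^2 = x^3 + 2 x + 1 mod 17:
  x = 0: RHS = 1, y in [1, 16]  -> 2 point(s)
  x = 1: RHS = 4, y in [2, 15]  -> 2 point(s)
  x = 2: RHS = 13, y in [8, 9]  -> 2 point(s)
  x = 3: RHS = 0, y in [0]  -> 1 point(s)
  x = 5: RHS = 0, y in [0]  -> 1 point(s)
  x = 6: RHS = 8, y in [5, 12]  -> 2 point(s)
  x = 7: RHS = 1, y in [1, 16]  -> 2 point(s)
  x = 8: RHS = 2, y in [6, 11]  -> 2 point(s)
  x = 9: RHS = 0, y in [0]  -> 1 point(s)
  x = 10: RHS = 1, y in [1, 16]  -> 2 point(s)
  x = 12: RHS = 2, y in [6, 11]  -> 2 point(s)
  x = 14: RHS = 2, y in [6, 11]  -> 2 point(s)
  x = 16: RHS = 15, y in [7, 10]  -> 2 point(s)
Affine points: 23. Add the point at infinity: total = 24.

#E(F_17) = 24


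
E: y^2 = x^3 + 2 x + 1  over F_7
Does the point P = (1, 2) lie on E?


Check whether y^2 = x^3 + 2 x + 1 (mod 7) for (x, y) = (1, 2).
LHS: y^2 = 2^2 mod 7 = 4
RHS: x^3 + 2 x + 1 = 1^3 + 2*1 + 1 mod 7 = 4
LHS = RHS

Yes, on the curve


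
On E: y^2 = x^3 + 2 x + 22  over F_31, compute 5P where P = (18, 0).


k = 5 = 101_2 (binary, LSB first: 101)
Double-and-add from P = (18, 0):
  bit 0 = 1: acc = O + (18, 0) = (18, 0)
  bit 1 = 0: acc unchanged = (18, 0)
  bit 2 = 1: acc = (18, 0) + O = (18, 0)

5P = (18, 0)


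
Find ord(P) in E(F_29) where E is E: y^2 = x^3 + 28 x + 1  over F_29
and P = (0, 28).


Compute successive multiples of P until we hit O:
  1P = (0, 28)
  2P = (22, 19)
  3P = (27, 16)
  4P = (9, 5)
  5P = (14, 11)
  6P = (11, 4)
  7P = (23, 9)
  8P = (12, 21)
  ... (continuing to 37P)
  37P = O

ord(P) = 37


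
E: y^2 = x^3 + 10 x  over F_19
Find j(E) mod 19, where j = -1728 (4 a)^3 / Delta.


Delta = -16(4 a^3 + 27 b^2) mod 19 = 11
-1728 * (4 a)^3 = -1728 * (4*10)^3 mod 19 = 8
j = 8 * 11^(-1) mod 19 = 18

j = 18 (mod 19)


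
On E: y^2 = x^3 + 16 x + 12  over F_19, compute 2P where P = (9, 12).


Doubling: s = (3 x1^2 + a) / (2 y1)
s = (3*9^2 + 16) / (2*12) mod 19 = 10
x3 = s^2 - 2 x1 mod 19 = 10^2 - 2*9 = 6
y3 = s (x1 - x3) - y1 mod 19 = 10 * (9 - 6) - 12 = 18

2P = (6, 18)


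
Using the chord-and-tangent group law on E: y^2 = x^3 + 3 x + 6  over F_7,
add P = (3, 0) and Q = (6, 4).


P != Q, so use the chord formula.
s = (y2 - y1) / (x2 - x1) = (4) / (3) mod 7 = 6
x3 = s^2 - x1 - x2 mod 7 = 6^2 - 3 - 6 = 6
y3 = s (x1 - x3) - y1 mod 7 = 6 * (3 - 6) - 0 = 3

P + Q = (6, 3)


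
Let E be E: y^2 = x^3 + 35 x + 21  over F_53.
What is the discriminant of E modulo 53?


4 a^3 + 27 b^2 = 4*35^3 + 27*21^2 = 171500 + 11907 = 183407
Delta = -16 * (183407) = -2934512
Delta mod 53 = 45

Delta = 45 (mod 53)


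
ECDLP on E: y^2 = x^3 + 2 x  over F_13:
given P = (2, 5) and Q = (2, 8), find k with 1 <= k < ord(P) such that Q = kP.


Enumerate multiples of P until we hit Q = (2, 8):
  1P = (2, 5)
  2P = (12, 7)
  3P = (11, 1)
  4P = (1, 9)
  5P = (0, 0)
  6P = (1, 4)
  7P = (11, 12)
  8P = (12, 6)
  9P = (2, 8)
Match found at i = 9.

k = 9


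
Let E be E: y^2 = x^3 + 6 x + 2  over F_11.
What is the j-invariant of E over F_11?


Delta = -16(4 a^3 + 27 b^2) mod 11 = 2
-1728 * (4 a)^3 = -1728 * (4*6)^3 mod 11 = 3
j = 3 * 2^(-1) mod 11 = 7

j = 7 (mod 11)


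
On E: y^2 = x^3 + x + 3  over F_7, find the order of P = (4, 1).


Compute successive multiples of P until we hit O:
  1P = (4, 1)
  2P = (6, 6)
  3P = (5, 0)
  4P = (6, 1)
  5P = (4, 6)
  6P = O

ord(P) = 6


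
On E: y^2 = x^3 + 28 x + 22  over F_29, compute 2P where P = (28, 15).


Doubling: s = (3 x1^2 + a) / (2 y1)
s = (3*28^2 + 28) / (2*15) mod 29 = 2
x3 = s^2 - 2 x1 mod 29 = 2^2 - 2*28 = 6
y3 = s (x1 - x3) - y1 mod 29 = 2 * (28 - 6) - 15 = 0

2P = (6, 0)


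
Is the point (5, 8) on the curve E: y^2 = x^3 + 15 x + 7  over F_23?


Check whether y^2 = x^3 + 15 x + 7 (mod 23) for (x, y) = (5, 8).
LHS: y^2 = 8^2 mod 23 = 18
RHS: x^3 + 15 x + 7 = 5^3 + 15*5 + 7 mod 23 = 0
LHS != RHS

No, not on the curve


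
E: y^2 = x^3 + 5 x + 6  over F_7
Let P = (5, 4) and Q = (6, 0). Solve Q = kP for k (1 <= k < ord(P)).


Enumerate multiples of P until we hit Q = (6, 0):
  1P = (5, 4)
  2P = (6, 0)
Match found at i = 2.

k = 2


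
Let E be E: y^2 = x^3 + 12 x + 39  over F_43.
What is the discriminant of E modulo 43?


4 a^3 + 27 b^2 = 4*12^3 + 27*39^2 = 6912 + 41067 = 47979
Delta = -16 * (47979) = -767664
Delta mod 43 = 15

Delta = 15 (mod 43)


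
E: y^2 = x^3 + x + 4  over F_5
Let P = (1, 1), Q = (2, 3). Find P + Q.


P != Q, so use the chord formula.
s = (y2 - y1) / (x2 - x1) = (2) / (1) mod 5 = 2
x3 = s^2 - x1 - x2 mod 5 = 2^2 - 1 - 2 = 1
y3 = s (x1 - x3) - y1 mod 5 = 2 * (1 - 1) - 1 = 4

P + Q = (1, 4)


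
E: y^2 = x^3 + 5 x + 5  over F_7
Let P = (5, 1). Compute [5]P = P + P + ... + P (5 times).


k = 5 = 101_2 (binary, LSB first: 101)
Double-and-add from P = (5, 1):
  bit 0 = 1: acc = O + (5, 1) = (5, 1)
  bit 1 = 0: acc unchanged = (5, 1)
  bit 2 = 1: acc = (5, 1) + (2, 4) = (1, 2)

5P = (1, 2)


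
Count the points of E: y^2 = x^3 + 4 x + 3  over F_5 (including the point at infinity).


For each x in F_5, count y with y^2 = x^3 + 4 x + 3 mod 5:
  x = 2: RHS = 4, y in [2, 3]  -> 2 point(s)
Affine points: 2. Add the point at infinity: total = 3.

#E(F_5) = 3


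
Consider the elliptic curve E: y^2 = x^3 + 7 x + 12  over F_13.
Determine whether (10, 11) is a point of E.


Check whether y^2 = x^3 + 7 x + 12 (mod 13) for (x, y) = (10, 11).
LHS: y^2 = 11^2 mod 13 = 4
RHS: x^3 + 7 x + 12 = 10^3 + 7*10 + 12 mod 13 = 3
LHS != RHS

No, not on the curve


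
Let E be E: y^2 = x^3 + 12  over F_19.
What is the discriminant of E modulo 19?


4 a^3 + 27 b^2 = 4*0^3 + 27*12^2 = 0 + 3888 = 3888
Delta = -16 * (3888) = -62208
Delta mod 19 = 17

Delta = 17 (mod 19)


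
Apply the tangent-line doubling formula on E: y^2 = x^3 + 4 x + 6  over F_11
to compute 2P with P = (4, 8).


Doubling: s = (3 x1^2 + a) / (2 y1)
s = (3*4^2 + 4) / (2*8) mod 11 = 6
x3 = s^2 - 2 x1 mod 11 = 6^2 - 2*4 = 6
y3 = s (x1 - x3) - y1 mod 11 = 6 * (4 - 6) - 8 = 2

2P = (6, 2)


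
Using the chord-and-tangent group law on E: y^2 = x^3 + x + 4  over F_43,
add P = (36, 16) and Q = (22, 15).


P != Q, so use the chord formula.
s = (y2 - y1) / (x2 - x1) = (42) / (29) mod 43 = 40
x3 = s^2 - x1 - x2 mod 43 = 40^2 - 36 - 22 = 37
y3 = s (x1 - x3) - y1 mod 43 = 40 * (36 - 37) - 16 = 30

P + Q = (37, 30)


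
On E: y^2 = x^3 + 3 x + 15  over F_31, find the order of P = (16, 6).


Compute successive multiples of P until we hit O:
  1P = (16, 6)
  2P = (6, 1)
  3P = (17, 9)
  4P = (7, 21)
  5P = (28, 14)
  6P = (15, 5)
  7P = (1, 9)
  8P = (19, 7)
  ... (continuing to 28P)
  28P = O

ord(P) = 28


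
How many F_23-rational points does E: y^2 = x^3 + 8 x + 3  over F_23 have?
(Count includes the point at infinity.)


For each x in F_23, count y with y^2 = x^3 + 8 x + 3 mod 23:
  x = 0: RHS = 3, y in [7, 16]  -> 2 point(s)
  x = 1: RHS = 12, y in [9, 14]  -> 2 point(s)
  x = 2: RHS = 4, y in [2, 21]  -> 2 point(s)
  x = 3: RHS = 8, y in [10, 13]  -> 2 point(s)
  x = 8: RHS = 4, y in [2, 21]  -> 2 point(s)
  x = 10: RHS = 2, y in [5, 18]  -> 2 point(s)
  x = 13: RHS = 4, y in [2, 21]  -> 2 point(s)
  x = 15: RHS = 2, y in [5, 18]  -> 2 point(s)
  x = 16: RHS = 18, y in [8, 15]  -> 2 point(s)
  x = 21: RHS = 2, y in [5, 18]  -> 2 point(s)
Affine points: 20. Add the point at infinity: total = 21.

#E(F_23) = 21


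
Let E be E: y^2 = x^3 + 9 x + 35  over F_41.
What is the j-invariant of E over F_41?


Delta = -16(4 a^3 + 27 b^2) mod 41 = 30
-1728 * (4 a)^3 = -1728 * (4*9)^3 mod 41 = 12
j = 12 * 30^(-1) mod 41 = 25

j = 25 (mod 41)


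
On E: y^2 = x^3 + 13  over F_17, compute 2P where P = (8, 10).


k = 2 = 10_2 (binary, LSB first: 01)
Double-and-add from P = (8, 10):
  bit 0 = 0: acc unchanged = O
  bit 1 = 1: acc = O + (0, 9) = (0, 9)

2P = (0, 9)


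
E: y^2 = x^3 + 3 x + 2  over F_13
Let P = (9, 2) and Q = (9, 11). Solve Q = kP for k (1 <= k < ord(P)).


Enumerate multiples of P until we hit Q = (9, 11):
  1P = (9, 2)
  2P = (4, 0)
  3P = (9, 11)
Match found at i = 3.

k = 3


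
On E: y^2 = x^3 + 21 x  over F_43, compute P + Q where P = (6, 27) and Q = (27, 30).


P != Q, so use the chord formula.
s = (y2 - y1) / (x2 - x1) = (3) / (21) mod 43 = 37
x3 = s^2 - x1 - x2 mod 43 = 37^2 - 6 - 27 = 3
y3 = s (x1 - x3) - y1 mod 43 = 37 * (6 - 3) - 27 = 41

P + Q = (3, 41)


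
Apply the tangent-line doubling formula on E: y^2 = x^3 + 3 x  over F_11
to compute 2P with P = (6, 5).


Doubling: s = (3 x1^2 + a) / (2 y1)
s = (3*6^2 + 3) / (2*5) mod 11 = 10
x3 = s^2 - 2 x1 mod 11 = 10^2 - 2*6 = 0
y3 = s (x1 - x3) - y1 mod 11 = 10 * (6 - 0) - 5 = 0

2P = (0, 0)


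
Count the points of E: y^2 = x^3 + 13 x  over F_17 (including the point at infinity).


For each x in F_17, count y with y^2 = x^3 + 13 x + 0 mod 17:
  x = 0: RHS = 0, y in [0]  -> 1 point(s)
  x = 2: RHS = 0, y in [0]  -> 1 point(s)
  x = 3: RHS = 15, y in [7, 10]  -> 2 point(s)
  x = 7: RHS = 9, y in [3, 14]  -> 2 point(s)
  x = 8: RHS = 4, y in [2, 15]  -> 2 point(s)
  x = 9: RHS = 13, y in [8, 9]  -> 2 point(s)
  x = 10: RHS = 8, y in [5, 12]  -> 2 point(s)
  x = 14: RHS = 2, y in [6, 11]  -> 2 point(s)
  x = 15: RHS = 0, y in [0]  -> 1 point(s)
Affine points: 15. Add the point at infinity: total = 16.

#E(F_17) = 16


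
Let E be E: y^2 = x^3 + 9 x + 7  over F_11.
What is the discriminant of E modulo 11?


4 a^3 + 27 b^2 = 4*9^3 + 27*7^2 = 2916 + 1323 = 4239
Delta = -16 * (4239) = -67824
Delta mod 11 = 2

Delta = 2 (mod 11)


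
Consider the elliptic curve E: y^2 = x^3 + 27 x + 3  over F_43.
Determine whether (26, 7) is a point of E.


Check whether y^2 = x^3 + 27 x + 3 (mod 43) for (x, y) = (26, 7).
LHS: y^2 = 7^2 mod 43 = 6
RHS: x^3 + 27 x + 3 = 26^3 + 27*26 + 3 mod 43 = 6
LHS = RHS

Yes, on the curve


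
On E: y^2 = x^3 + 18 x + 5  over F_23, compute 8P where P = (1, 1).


k = 8 = 1000_2 (binary, LSB first: 0001)
Double-and-add from P = (1, 1):
  bit 0 = 0: acc unchanged = O
  bit 1 = 0: acc unchanged = O
  bit 2 = 0: acc unchanged = O
  bit 3 = 1: acc = O + (15, 19) = (15, 19)

8P = (15, 19)


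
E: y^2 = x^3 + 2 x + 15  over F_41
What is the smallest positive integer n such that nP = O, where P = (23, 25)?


Compute successive multiples of P until we hit O:
  1P = (23, 25)
  2P = (18, 15)
  3P = (4, 13)
  4P = (37, 5)
  5P = (14, 9)
  6P = (35, 22)
  7P = (1, 31)
  8P = (33, 15)
  ... (continuing to 33P)
  33P = O

ord(P) = 33


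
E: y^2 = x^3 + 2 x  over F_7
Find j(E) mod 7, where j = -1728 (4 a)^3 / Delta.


Delta = -16(4 a^3 + 27 b^2) mod 7 = 6
-1728 * (4 a)^3 = -1728 * (4*2)^3 mod 7 = 1
j = 1 * 6^(-1) mod 7 = 6

j = 6 (mod 7)


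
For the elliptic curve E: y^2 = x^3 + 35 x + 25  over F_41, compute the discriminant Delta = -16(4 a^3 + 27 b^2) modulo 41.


4 a^3 + 27 b^2 = 4*35^3 + 27*25^2 = 171500 + 16875 = 188375
Delta = -16 * (188375) = -3014000
Delta mod 41 = 33

Delta = 33 (mod 41)


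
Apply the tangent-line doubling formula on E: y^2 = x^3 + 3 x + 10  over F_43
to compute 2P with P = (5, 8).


Doubling: s = (3 x1^2 + a) / (2 y1)
s = (3*5^2 + 3) / (2*8) mod 43 = 21
x3 = s^2 - 2 x1 mod 43 = 21^2 - 2*5 = 1
y3 = s (x1 - x3) - y1 mod 43 = 21 * (5 - 1) - 8 = 33

2P = (1, 33)


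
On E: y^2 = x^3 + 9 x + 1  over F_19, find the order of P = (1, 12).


Compute successive multiples of P until we hit O:
  1P = (1, 12)
  2P = (3, 6)
  3P = (5, 0)
  4P = (3, 13)
  5P = (1, 7)
  6P = O

ord(P) = 6


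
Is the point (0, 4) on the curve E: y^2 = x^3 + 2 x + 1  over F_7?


Check whether y^2 = x^3 + 2 x + 1 (mod 7) for (x, y) = (0, 4).
LHS: y^2 = 4^2 mod 7 = 2
RHS: x^3 + 2 x + 1 = 0^3 + 2*0 + 1 mod 7 = 1
LHS != RHS

No, not on the curve


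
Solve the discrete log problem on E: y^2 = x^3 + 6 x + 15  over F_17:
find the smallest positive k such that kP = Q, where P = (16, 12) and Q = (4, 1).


Enumerate multiples of P until we hit Q = (4, 1):
  1P = (16, 12)
  2P = (4, 1)
Match found at i = 2.

k = 2


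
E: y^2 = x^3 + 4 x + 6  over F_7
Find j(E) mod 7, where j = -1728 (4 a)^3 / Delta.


Delta = -16(4 a^3 + 27 b^2) mod 7 = 1
-1728 * (4 a)^3 = -1728 * (4*4)^3 mod 7 = 1
j = 1 * 1^(-1) mod 7 = 1

j = 1 (mod 7)


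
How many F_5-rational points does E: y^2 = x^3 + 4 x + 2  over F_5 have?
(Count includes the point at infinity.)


For each x in F_5, count y with y^2 = x^3 + 4 x + 2 mod 5:
  x = 3: RHS = 1, y in [1, 4]  -> 2 point(s)
Affine points: 2. Add the point at infinity: total = 3.

#E(F_5) = 3


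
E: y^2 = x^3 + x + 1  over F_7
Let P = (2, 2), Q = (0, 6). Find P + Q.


P != Q, so use the chord formula.
s = (y2 - y1) / (x2 - x1) = (4) / (5) mod 7 = 5
x3 = s^2 - x1 - x2 mod 7 = 5^2 - 2 - 0 = 2
y3 = s (x1 - x3) - y1 mod 7 = 5 * (2 - 2) - 2 = 5

P + Q = (2, 5)


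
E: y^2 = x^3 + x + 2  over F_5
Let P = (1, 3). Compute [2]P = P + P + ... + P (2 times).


k = 2 = 10_2 (binary, LSB first: 01)
Double-and-add from P = (1, 3):
  bit 0 = 0: acc unchanged = O
  bit 1 = 1: acc = O + (4, 0) = (4, 0)

2P = (4, 0)


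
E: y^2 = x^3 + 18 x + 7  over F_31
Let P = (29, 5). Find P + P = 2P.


Doubling: s = (3 x1^2 + a) / (2 y1)
s = (3*29^2 + 18) / (2*5) mod 31 = 3
x3 = s^2 - 2 x1 mod 31 = 3^2 - 2*29 = 13
y3 = s (x1 - x3) - y1 mod 31 = 3 * (29 - 13) - 5 = 12

2P = (13, 12)


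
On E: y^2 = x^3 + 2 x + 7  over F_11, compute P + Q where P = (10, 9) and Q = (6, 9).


P != Q, so use the chord formula.
s = (y2 - y1) / (x2 - x1) = (0) / (7) mod 11 = 0
x3 = s^2 - x1 - x2 mod 11 = 0^2 - 10 - 6 = 6
y3 = s (x1 - x3) - y1 mod 11 = 0 * (10 - 6) - 9 = 2

P + Q = (6, 2)


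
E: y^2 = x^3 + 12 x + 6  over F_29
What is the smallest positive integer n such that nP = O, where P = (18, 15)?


Compute successive multiples of P until we hit O:
  1P = (18, 15)
  2P = (26, 1)
  3P = (8, 11)
  4P = (2, 3)
  5P = (15, 9)
  6P = (0, 21)
  7P = (24, 16)
  8P = (12, 15)
  ... (continuing to 25P)
  25P = O

ord(P) = 25


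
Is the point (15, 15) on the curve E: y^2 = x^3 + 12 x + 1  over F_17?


Check whether y^2 = x^3 + 12 x + 1 (mod 17) for (x, y) = (15, 15).
LHS: y^2 = 15^2 mod 17 = 4
RHS: x^3 + 12 x + 1 = 15^3 + 12*15 + 1 mod 17 = 3
LHS != RHS

No, not on the curve


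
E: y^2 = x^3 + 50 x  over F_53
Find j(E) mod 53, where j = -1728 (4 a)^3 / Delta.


Delta = -16(4 a^3 + 27 b^2) mod 53 = 32
-1728 * (4 a)^3 = -1728 * (4*50)^3 mod 53 = 17
j = 17 * 32^(-1) mod 53 = 32

j = 32 (mod 53)


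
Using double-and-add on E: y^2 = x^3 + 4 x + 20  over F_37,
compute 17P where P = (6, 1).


k = 17 = 10001_2 (binary, LSB first: 10001)
Double-and-add from P = (6, 1):
  bit 0 = 1: acc = O + (6, 1) = (6, 1)
  bit 1 = 0: acc unchanged = (6, 1)
  bit 2 = 0: acc unchanged = (6, 1)
  bit 3 = 0: acc unchanged = (6, 1)
  bit 4 = 1: acc = (6, 1) + (19, 31) = (2, 31)

17P = (2, 31)


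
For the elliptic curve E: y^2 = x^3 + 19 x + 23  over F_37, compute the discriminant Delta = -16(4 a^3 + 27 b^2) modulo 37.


4 a^3 + 27 b^2 = 4*19^3 + 27*23^2 = 27436 + 14283 = 41719
Delta = -16 * (41719) = -667504
Delta mod 37 = 13

Delta = 13 (mod 37)


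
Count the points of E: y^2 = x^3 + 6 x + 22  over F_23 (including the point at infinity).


For each x in F_23, count y with y^2 = x^3 + 6 x + 22 mod 23:
  x = 1: RHS = 6, y in [11, 12]  -> 2 point(s)
  x = 4: RHS = 18, y in [8, 15]  -> 2 point(s)
  x = 5: RHS = 16, y in [4, 19]  -> 2 point(s)
  x = 7: RHS = 16, y in [4, 19]  -> 2 point(s)
  x = 9: RHS = 0, y in [0]  -> 1 point(s)
  x = 10: RHS = 1, y in [1, 22]  -> 2 point(s)
  x = 11: RHS = 16, y in [4, 19]  -> 2 point(s)
  x = 17: RHS = 0, y in [0]  -> 1 point(s)
  x = 19: RHS = 3, y in [7, 16]  -> 2 point(s)
  x = 20: RHS = 0, y in [0]  -> 1 point(s)
  x = 21: RHS = 2, y in [5, 18]  -> 2 point(s)
Affine points: 19. Add the point at infinity: total = 20.

#E(F_23) = 20


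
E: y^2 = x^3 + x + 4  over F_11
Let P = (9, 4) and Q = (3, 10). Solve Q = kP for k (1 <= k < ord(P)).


Enumerate multiples of P until we hit Q = (3, 10):
  1P = (9, 4)
  2P = (2, 6)
  3P = (3, 10)
Match found at i = 3.

k = 3


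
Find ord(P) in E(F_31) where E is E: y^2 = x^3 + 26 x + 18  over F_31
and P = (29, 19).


Compute successive multiples of P until we hit O:
  1P = (29, 19)
  2P = (5, 5)
  3P = (1, 18)
  4P = (8, 5)
  5P = (22, 27)
  6P = (18, 26)
  7P = (9, 19)
  8P = (24, 12)
  ... (continuing to 19P)
  19P = O

ord(P) = 19


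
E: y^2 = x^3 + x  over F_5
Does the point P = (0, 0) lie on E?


Check whether y^2 = x^3 + 1 x + 0 (mod 5) for (x, y) = (0, 0).
LHS: y^2 = 0^2 mod 5 = 0
RHS: x^3 + 1 x + 0 = 0^3 + 1*0 + 0 mod 5 = 0
LHS = RHS

Yes, on the curve
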